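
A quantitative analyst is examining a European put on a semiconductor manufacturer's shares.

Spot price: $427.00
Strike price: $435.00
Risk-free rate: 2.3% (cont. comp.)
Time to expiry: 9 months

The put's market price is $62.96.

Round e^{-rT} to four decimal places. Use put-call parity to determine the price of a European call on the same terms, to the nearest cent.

$62.40

e^(−rT) = e^(−0.023·0.75) = 0.9829
Put-call parity: C − P = S − K·e^(−rT) = 427 − 435·0.9829 = 427 − 427.5615 = -0.5615
C = P + (C − P) = 62.96 + (-0.5615) = 62.3985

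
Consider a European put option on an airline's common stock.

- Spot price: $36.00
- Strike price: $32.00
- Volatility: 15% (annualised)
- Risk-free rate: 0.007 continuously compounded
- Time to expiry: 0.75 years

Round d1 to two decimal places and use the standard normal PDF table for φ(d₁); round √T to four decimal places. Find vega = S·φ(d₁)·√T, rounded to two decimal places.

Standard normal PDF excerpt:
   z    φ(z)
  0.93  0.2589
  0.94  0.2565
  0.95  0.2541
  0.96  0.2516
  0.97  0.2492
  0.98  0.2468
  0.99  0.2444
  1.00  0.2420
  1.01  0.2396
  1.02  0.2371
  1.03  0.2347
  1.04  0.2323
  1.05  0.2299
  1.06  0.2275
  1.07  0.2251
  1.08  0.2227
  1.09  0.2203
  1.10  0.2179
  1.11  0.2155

T = 0.75;  σ√T = 0.1299
ln(S/K) + (r + σ²/2)T = ln(36/32) + (0.007 + 0.15²/2)·0.75 = 0.1178 + 0.0137 = 0.1315
d₁ = 0.1315 / 0.1299 = 1.0121 → 1.01
√T = √0.75 = 0.8660
φ(d₁) = φ(1.01) = 0.2396
vega = S·φ(d₁)·√T = 36·0.2396·0.8660 = 7.4698

7.47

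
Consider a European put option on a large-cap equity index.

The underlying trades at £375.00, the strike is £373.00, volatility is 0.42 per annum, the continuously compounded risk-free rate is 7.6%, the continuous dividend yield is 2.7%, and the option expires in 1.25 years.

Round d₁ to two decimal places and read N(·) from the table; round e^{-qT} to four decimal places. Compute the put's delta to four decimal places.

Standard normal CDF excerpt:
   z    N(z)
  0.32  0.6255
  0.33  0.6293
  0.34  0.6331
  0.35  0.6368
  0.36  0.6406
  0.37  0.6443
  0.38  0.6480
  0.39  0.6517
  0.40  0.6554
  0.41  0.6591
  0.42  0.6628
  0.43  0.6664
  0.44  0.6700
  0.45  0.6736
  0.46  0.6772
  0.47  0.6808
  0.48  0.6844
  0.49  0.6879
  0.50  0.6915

-0.3403

σ√T = 0.42 × 1.1180 = 0.4696
d₁ = [ln(375/373) + (0.076 − 0.027 + ½·0.42²)·1.25] / (σ√T) = (0.0053 + 0.1715) / 0.4696 = 0.3766 → 0.38
N(d₁) = N(0.38) = 0.6480
Δ_put = exp(−qT)·(N(d₁) − 1) = 0.9668·(0.6480 − 1) = -0.3403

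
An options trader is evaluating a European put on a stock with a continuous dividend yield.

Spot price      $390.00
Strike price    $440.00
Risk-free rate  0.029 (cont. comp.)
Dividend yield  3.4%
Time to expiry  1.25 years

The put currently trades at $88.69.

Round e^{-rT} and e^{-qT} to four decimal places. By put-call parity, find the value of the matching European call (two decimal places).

$38.13

e^(−qT) = e^(−0.034·1.25) = 0.9584;  e^(−rT) = e^(−0.029·1.25) = 0.9644
Put-call parity: C − P = S·e^(−qT) − K·e^(−rT) = 390·0.9584 − 440·0.9644 = 373.7760 − 424.3360 = -50.5600
C = P + (C − P) = 88.69 + (-50.5600) = 38.1300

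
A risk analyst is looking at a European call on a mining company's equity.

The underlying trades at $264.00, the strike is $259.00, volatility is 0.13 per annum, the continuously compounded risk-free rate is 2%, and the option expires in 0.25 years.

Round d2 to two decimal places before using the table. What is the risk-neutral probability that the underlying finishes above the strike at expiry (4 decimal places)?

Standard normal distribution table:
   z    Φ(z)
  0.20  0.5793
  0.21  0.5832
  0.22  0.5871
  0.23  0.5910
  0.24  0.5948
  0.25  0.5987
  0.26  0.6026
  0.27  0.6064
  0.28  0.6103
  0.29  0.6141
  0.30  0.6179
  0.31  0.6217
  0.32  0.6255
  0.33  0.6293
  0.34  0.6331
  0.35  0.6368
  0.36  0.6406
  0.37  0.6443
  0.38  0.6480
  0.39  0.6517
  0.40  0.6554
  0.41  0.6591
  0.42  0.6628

T = 0.25;  σ√T = 0.0650
d₁ = [ln(264/259) + (0.02 + ½·0.13²)·0.25] / (σ√T) = (0.0191 + 0.0071) / 0.0650 = 0.4036 → 0.40
d₂ = 0.4036 − 0.0650 = 0.3386 → 0.34
Pr(exercise) under Q = N(d₂) = 0.6331

0.6331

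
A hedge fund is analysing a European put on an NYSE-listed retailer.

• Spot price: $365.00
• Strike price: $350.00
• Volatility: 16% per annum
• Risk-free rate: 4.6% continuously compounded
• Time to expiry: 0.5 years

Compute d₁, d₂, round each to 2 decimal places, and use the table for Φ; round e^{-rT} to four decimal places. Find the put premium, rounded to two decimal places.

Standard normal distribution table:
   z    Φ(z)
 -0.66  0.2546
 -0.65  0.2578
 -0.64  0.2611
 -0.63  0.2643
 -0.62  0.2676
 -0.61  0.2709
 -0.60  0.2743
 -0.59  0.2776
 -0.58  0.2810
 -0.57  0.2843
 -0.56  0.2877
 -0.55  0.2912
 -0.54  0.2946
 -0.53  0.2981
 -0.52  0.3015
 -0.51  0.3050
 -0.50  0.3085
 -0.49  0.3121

$6.66

σ√T = 0.16 × 0.7071 = 0.1131
d₁ = [ln(365/350) + (0.046 + 0.16²/2)·0.5] / 0.1131 = [0.0420 + 0.0294] / 0.1131 = 0.6308 ⇒ 0.63
d₂ = d₁ − σ√T = 0.6308 − 0.1131 = 0.5176 ⇒ 0.52
exp(−rT) = exp(−0.046·0.5) = 0.9773
N(−d₂) = N(-0.52) = 0.3015;  N(−d₁) = N(-0.63) = 0.2643
P = 350·0.9773·0.3015 − 365·0.2643 = 103.1296 − 96.4695 = 6.6601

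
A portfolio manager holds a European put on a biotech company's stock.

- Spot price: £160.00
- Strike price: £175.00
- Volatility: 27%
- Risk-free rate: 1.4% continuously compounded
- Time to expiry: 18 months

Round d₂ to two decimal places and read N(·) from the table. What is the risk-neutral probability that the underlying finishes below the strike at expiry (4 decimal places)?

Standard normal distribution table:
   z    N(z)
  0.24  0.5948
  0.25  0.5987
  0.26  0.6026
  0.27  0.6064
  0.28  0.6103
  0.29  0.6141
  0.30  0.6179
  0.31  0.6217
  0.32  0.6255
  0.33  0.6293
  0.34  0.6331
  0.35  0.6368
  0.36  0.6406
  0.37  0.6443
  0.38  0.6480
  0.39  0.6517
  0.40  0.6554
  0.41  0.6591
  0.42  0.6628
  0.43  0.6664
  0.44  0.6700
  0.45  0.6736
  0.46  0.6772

σ√T = 0.27 × 1.2247 = 0.3307
ln(S/K) + (r + σ²/2)T = ln(160/175) + (0.014 + 0.27²/2)·1.5 = -0.0896 + 0.0757 = -0.0139
d₁ = -0.0139 / 0.3307 = -0.0421 ≈ -0.04
d₂ = d₁ − σ√T = -0.0421 − 0.3307 = -0.3728 ≈ -0.37
Pr(exercise) under Q = N(−d₂) = N(0.37) = 0.6443

0.6443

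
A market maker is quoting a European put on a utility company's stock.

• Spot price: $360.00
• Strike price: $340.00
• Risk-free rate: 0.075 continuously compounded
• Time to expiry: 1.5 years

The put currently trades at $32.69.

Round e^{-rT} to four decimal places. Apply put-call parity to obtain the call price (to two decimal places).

$88.87

exp(−rT) = exp(−0.075·1.5) = 0.8936
Put-call parity: C − P = S − K·e^(−rT) = 360 − 340·0.8936 = 360 − 303.8240 = 56.1760
C = P + (C − P) = 32.69 + (56.1760) = 88.8660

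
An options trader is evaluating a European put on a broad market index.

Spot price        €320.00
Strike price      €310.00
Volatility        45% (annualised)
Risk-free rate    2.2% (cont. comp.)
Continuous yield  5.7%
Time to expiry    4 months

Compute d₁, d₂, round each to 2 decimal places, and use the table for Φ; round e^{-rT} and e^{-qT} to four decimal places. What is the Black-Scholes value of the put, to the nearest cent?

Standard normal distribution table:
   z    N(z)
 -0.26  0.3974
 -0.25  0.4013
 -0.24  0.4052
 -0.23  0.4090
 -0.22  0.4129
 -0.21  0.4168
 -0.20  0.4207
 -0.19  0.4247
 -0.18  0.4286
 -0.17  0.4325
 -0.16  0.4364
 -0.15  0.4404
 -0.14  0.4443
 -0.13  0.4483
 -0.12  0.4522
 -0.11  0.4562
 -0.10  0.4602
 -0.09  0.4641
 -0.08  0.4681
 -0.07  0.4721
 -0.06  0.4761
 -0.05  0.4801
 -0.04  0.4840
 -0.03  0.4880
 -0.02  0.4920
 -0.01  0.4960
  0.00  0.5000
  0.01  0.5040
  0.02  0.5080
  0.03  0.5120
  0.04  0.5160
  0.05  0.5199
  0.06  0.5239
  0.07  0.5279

€29.12

T = 0.3333;  σ√T = 0.2598
d₁ = [ln(320/310) + (0.022 − 0.057 + ½·0.45²)·0.3333] / (σ√T) = (0.0317 + 0.0221) / 0.2598 = 0.2072 → 0.21
d₂ = 0.2072 − 0.2598 = -0.0526 → -0.05
exp(−qT) = exp(−0.057·0.3333) = 0.9812;  exp(−rT) = exp(−0.022·0.3333) = 0.9927
P = 310·0.9927·N(0.05) − 320·0.9812·N(-0.21) = 310·0.9927·0.5199 − 320·0.9812·0.4168 = 159.9925 − 130.8685 = 29.1239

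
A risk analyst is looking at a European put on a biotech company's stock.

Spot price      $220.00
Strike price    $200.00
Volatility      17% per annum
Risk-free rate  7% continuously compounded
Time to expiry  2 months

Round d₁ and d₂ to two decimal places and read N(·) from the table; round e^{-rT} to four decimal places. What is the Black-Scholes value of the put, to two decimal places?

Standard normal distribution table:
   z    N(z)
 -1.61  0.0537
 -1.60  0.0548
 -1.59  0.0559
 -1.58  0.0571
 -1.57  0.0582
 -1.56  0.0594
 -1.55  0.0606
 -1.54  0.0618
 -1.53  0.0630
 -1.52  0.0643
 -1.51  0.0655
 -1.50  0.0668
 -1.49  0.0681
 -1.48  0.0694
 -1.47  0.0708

$0.39

σ√T = 0.17·√0.1667 = 0.0694
d₁ = [ln(220/200) + (0.07 + ½·0.17²)·0.1667] / (σ√T) = (0.0953 + 0.0141) / 0.0694 = 1.5761 ≈ 1.58
d₂ = 1.5761 − 0.0694 = 1.5067 ≈ 1.51
e^(−rT) = e^(−0.07·0.1667) = 0.9884
P = 200·0.9884·N(-1.51) − 220·N(-1.58) = 200·0.9884·0.0655 − 220·0.0571 = 12.9480 − 12.5620 = 0.3860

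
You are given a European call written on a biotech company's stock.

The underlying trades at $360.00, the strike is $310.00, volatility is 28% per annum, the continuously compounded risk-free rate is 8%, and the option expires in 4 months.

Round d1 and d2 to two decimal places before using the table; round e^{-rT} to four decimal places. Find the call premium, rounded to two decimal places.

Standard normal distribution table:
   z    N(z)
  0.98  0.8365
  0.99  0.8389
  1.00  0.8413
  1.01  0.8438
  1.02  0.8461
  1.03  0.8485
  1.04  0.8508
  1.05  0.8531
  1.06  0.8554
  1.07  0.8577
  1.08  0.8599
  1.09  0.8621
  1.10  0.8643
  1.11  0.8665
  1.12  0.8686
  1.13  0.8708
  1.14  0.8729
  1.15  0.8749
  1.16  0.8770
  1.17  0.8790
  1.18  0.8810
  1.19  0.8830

$61.74

σ√T = 0.28 × 0.5774 = 0.1617
d₁ = [ln(360/310) + (0.08 + 0.28²/2)·0.3333] / 0.1617 = [0.1495 + 0.0397] / 0.1617 = 1.1708 ⇒ 1.17
d₂ = d₁ − σ√T = 1.1708 − 0.1617 = 1.0091 ⇒ 1.01
e^(−rT) = e^(−0.08·0.3333) = 0.9737
C = 360·N(1.17) − 310·0.9737·N(1.01) = 360·0.8790 − 310·0.9737·0.8438 = 316.4400 − 254.6985 = 61.7415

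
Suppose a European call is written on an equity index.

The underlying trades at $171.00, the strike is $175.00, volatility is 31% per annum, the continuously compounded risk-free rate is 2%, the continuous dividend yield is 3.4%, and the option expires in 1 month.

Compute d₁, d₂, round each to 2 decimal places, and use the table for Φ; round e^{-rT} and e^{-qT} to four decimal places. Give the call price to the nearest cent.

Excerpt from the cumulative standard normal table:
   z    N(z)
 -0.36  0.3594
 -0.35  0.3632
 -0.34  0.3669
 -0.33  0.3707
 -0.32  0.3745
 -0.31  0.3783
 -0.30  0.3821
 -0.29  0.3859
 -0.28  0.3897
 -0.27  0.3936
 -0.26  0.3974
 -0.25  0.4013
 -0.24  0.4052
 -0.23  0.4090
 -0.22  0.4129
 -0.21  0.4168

σ√T = 0.31 × 0.2887 = 0.0895
d₁ = [ln(171/175) + (0.02 − 0.034 + ½·0.31²)·0.08333] / (σ√T) = (-0.0231 + 0.0028) / 0.0895 = -0.2267 ≈ -0.23
d₂ = -0.2267 − 0.0895 = -0.3162 ≈ -0.32
e^(−qT) = e^(−0.034·0.08333) = 0.9972;  e^(−rT) = e^(−0.02·0.08333) = 0.9983
C = 171·0.9972·N(-0.23) − 175·0.9983·N(-0.32) = 171·0.9972·0.4090 − 175·0.9983·0.3745 = 69.7432 − 65.4261 = 4.3171

$4.32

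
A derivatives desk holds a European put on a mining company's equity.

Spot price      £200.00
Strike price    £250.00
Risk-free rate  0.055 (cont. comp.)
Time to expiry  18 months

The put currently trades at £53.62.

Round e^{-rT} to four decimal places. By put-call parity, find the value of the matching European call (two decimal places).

e^(−rT) = e^(−0.055·1.5) = 0.9208
Put-call parity: C − P = S − K·e^(−rT) = 200 − 250·0.9208 = 200 − 230.2000 = -30.2000
C = P + (C − P) = 53.62 + (-30.2000) = 23.4200

£23.42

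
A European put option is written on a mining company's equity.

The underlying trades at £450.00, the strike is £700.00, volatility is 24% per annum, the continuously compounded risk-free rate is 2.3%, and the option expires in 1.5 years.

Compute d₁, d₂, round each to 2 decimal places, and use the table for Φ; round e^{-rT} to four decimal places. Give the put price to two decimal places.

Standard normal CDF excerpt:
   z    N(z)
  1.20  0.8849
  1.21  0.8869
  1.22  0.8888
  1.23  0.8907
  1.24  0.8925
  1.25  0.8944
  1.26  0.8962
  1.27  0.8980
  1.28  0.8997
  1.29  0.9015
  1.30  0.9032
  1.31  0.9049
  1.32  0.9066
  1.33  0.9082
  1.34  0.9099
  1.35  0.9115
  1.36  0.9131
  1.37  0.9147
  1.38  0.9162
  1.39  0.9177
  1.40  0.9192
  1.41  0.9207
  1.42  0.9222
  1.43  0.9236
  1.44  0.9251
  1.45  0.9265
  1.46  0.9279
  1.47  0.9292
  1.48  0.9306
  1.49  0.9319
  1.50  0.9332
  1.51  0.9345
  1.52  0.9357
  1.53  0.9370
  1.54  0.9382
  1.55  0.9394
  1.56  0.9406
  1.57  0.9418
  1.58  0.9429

σ√T = 0.24·√1.5 = 0.2939
d₁ = [ln(450/700) + (0.023 + 0.24²/2)·1.5] / 0.2939 = [-0.4418 + 0.0777] / 0.2939 = -1.2388 ⇒ -1.24
d₂ = d₁ − σ√T = -1.2388 − 0.2939 = -1.5327 ⇒ -1.53
e^(−rT) = e^(−0.023·1.5) = 0.9661
N(−d₂) = N(1.53) = 0.9370;  N(−d₁) = N(1.24) = 0.8925
P = 700·0.9661·0.9370 − 450·0.8925 = 633.6650 − 401.6250 = 232.0400

£232.04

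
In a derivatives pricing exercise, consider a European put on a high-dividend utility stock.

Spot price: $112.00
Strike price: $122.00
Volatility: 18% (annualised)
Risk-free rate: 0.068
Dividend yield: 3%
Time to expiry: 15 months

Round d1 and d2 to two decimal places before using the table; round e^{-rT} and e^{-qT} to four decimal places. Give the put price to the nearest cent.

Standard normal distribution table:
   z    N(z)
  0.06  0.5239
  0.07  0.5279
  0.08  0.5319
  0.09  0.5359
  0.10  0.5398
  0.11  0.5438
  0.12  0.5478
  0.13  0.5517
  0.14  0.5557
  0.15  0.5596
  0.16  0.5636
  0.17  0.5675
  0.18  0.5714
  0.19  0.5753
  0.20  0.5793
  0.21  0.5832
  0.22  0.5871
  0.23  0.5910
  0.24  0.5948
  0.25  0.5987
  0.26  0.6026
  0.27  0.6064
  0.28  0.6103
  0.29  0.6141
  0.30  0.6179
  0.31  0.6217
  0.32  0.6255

σ√T = 0.18·√1.25 = 0.2012
d₁ = [ln(112/122) + (0.068 − 0.03 + ½·0.18²)·1.25] / (σ√T) = (-0.0855 + 0.0678) / 0.2012 = -0.0883 ≈ -0.09
d₂ = -0.0883 − 0.2012 = -0.2896 ≈ -0.29
e^(−qT) = e^(−0.03·1.25) = 0.9632;  e^(−rT) = e^(−0.068·1.25) = 0.9185
P = 122·0.9185·N(0.29) − 112·0.9632·N(0.09) = 122·0.9185·0.6141 − 112·0.9632·0.5359 = 68.8142 − 57.8120 = 11.0022

$11.00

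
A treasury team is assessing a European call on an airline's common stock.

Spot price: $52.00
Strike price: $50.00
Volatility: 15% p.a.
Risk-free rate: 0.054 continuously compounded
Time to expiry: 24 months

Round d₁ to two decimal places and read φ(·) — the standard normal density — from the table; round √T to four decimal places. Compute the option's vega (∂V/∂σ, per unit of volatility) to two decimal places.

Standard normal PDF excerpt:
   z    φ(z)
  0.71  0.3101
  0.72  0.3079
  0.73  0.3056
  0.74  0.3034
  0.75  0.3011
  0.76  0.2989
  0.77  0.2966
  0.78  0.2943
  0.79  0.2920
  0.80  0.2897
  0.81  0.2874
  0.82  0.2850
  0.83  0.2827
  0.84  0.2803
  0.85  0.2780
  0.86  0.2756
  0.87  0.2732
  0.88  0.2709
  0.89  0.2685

21.30

σ√T = 0.15·√2 = 0.2121
d₁ = [ln(52/50) + (0.054 + 0.15²/2)·2] / 0.2121 = [0.0392 + 0.1305] / 0.2121 = 0.8001 ⇒ 0.80
√T = √2 = 1.4142
φ(d₁) = φ(0.80) = 0.2897
vega = S·φ(d₁)·√T = 52·0.2897·1.4142 = 21.3041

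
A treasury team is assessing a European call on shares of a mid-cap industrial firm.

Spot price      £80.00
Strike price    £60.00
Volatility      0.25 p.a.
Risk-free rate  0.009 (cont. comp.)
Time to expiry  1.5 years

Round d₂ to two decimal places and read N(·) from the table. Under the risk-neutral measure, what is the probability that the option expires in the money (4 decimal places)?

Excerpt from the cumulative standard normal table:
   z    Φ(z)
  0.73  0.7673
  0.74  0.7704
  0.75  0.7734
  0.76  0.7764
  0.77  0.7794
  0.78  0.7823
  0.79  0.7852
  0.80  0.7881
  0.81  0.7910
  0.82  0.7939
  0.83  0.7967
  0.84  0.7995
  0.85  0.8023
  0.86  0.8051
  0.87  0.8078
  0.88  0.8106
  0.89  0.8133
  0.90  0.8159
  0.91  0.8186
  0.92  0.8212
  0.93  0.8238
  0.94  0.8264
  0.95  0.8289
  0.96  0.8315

0.7967

T = 1.5;  σ√T = 0.3062
d₁ = [ln(80/60) + (0.009 + 0.25²/2)·1.5] / 0.3062 = [0.2877 + 0.0604] / 0.3062 = 1.1367 → 1.14
d₂ = d₁ − σ√T = 1.1367 − 0.3062 = 0.8306 → 0.83
Pr(exercise) under Q = N(d₂) = 0.7967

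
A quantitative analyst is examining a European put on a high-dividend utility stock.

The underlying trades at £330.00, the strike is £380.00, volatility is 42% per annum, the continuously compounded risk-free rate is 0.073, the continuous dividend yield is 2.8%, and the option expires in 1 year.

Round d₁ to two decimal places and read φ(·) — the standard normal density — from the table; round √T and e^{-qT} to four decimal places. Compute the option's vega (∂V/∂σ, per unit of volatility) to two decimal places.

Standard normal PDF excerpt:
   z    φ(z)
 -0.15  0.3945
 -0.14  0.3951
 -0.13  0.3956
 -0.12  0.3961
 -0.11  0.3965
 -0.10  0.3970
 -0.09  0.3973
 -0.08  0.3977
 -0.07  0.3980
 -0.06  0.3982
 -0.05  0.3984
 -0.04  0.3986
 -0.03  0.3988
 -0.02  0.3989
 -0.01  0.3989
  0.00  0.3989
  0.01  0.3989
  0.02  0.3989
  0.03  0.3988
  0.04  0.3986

σ√T = 0.42·√1 = 0.4200
d₁ = [ln(330/380) + (0.073 − 0.028 + 0.42²/2)·1] / 0.4200 = [-0.1411 + 0.1332] / 0.4200 = -0.0188 → -0.02
√T = √1 = 1.0000
φ(d₁) = φ(-0.02) = 0.3989
e^(−qT) = e^(−0.028·1) = 0.9724
vega = S·e^(−qT)·φ(d₁)·√T = 330·0.9724·0.3989·1.0000 = 128.0038

128.00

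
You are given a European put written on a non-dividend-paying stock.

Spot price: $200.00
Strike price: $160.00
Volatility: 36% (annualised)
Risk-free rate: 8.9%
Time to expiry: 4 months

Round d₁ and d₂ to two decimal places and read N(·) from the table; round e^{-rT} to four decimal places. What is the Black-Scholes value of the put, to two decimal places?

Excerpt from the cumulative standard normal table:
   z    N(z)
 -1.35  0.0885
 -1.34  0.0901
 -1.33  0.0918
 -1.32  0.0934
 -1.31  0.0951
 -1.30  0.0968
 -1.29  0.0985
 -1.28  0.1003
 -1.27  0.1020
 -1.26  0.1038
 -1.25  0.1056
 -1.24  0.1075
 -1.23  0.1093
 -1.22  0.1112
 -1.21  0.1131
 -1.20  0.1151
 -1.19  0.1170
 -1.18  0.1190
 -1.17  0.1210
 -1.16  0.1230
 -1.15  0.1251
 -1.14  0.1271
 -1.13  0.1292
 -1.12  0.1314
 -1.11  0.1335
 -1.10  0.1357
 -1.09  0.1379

σ√T = 0.36 × 0.5774 = 0.2078
d₁ = [ln(200/160) + (0.089 + 0.36²/2)·0.3333] / 0.2078 = [0.2231 + 0.0513] / 0.2078 = 1.3203 ⇒ 1.32
d₂ = d₁ − σ√T = 1.3203 − 0.2078 = 1.1124 ⇒ 1.11
exp(−rT) = exp(−0.089·0.3333) = 0.9708
P = 160·0.9708·N(-1.11) − 200·N(-1.32) = 160·0.9708·0.1335 − 200·0.0934 = 20.7363 − 18.6800 = 2.0563

$2.06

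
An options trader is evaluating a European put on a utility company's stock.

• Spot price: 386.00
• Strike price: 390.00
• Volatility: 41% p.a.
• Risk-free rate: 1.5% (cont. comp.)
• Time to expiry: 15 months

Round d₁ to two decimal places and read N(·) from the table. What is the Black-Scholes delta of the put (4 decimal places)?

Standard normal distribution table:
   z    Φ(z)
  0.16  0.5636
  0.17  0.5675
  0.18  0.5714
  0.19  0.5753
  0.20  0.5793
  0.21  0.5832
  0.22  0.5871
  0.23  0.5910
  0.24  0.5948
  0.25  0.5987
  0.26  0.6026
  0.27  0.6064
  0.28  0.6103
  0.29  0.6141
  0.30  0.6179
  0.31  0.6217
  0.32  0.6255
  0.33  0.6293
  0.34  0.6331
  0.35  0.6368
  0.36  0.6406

-0.4013

σ√T = 0.41 × 1.1180 = 0.4584
d₁ = [ln(386/390) + (0.015 + ½·0.41²)·1.25] / (σ√T) = (-0.0103 + 0.1238) / 0.4584 = 0.2476 ⇒ 0.25
N(d₁) = N(0.25) = 0.5987
Δ_put = N(d₁) − 1 = 0.5987 − 1 = -0.4013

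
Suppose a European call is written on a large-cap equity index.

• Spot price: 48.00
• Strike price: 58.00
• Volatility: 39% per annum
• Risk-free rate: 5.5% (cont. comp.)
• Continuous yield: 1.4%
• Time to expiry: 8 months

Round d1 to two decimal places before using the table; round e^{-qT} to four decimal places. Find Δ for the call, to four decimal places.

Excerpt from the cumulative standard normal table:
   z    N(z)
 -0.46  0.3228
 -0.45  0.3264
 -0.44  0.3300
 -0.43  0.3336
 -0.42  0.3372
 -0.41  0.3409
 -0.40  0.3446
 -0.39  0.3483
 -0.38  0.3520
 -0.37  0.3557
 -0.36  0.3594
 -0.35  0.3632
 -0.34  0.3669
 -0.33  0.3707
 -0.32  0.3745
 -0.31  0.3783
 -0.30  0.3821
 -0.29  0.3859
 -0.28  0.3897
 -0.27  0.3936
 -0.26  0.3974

0.3598

σ√T = 0.39·√0.6667 = 0.3184
ln(S/K) + (r − q + σ²/2)T = ln(48/58) + (0.055 − 0.014 + 0.39²/2)·0.6667 = -0.1892 + 0.0780 = -0.1112
d₁ = -0.1112 / 0.3184 = -0.3492 ⇒ -0.35
N(d₁) = N(-0.35) = 0.3632
Δ_call = exp(−qT)·N(d₁) = 0.9907·0.3632 = 0.3598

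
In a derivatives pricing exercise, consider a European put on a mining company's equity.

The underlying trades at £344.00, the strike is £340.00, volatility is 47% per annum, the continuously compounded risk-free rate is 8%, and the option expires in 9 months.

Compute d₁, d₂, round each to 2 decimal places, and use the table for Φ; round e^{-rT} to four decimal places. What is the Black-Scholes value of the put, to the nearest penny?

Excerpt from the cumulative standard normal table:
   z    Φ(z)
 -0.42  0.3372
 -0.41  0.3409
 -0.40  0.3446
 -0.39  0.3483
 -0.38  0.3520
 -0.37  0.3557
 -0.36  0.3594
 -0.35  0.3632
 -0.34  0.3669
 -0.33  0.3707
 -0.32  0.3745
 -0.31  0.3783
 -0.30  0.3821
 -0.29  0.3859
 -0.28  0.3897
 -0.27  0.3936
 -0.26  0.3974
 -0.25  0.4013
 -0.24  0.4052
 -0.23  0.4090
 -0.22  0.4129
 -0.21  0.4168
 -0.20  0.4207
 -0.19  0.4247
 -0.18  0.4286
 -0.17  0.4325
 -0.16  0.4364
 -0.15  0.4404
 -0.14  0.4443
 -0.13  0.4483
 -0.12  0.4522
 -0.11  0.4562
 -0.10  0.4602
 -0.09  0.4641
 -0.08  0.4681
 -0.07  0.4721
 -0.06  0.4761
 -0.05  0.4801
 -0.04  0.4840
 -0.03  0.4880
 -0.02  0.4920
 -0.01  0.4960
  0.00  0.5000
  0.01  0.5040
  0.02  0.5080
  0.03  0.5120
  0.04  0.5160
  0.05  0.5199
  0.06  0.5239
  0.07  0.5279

£42.86

T = 0.75;  σ√T = 0.4070
d₁ = [ln(344/340) + (0.08 + 0.47²/2)·0.75] / 0.4070 = [0.0117 + 0.1428] / 0.4070 = 0.3797 ⇒ 0.38
d₂ = d₁ − σ√T = 0.3797 − 0.4070 = -0.0274 ⇒ -0.03
exp(−rT) = exp(−0.08·0.75) = 0.9418
P = 340·0.9418·N(0.03) − 344·N(-0.38) = 340·0.9418·0.5120 − 344·0.3520 = 163.9485 − 121.0880 = 42.8605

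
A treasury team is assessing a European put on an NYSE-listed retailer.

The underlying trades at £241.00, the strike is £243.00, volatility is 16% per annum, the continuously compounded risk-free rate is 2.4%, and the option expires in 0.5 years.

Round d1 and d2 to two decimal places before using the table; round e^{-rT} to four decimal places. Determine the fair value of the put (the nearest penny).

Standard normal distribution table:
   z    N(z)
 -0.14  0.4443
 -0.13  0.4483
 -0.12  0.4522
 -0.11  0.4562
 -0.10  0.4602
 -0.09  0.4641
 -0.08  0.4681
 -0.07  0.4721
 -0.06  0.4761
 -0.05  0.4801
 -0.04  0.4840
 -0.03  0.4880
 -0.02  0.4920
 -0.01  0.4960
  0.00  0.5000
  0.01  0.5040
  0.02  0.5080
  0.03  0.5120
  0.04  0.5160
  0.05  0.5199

σ√T = 0.16 × 0.7071 = 0.1131
ln(S/K) + (r + σ²/2)T = ln(241/243) + (0.024 + 0.16²/2)·0.5 = -0.0083 + 0.0184 = 0.0101
d₁ = 0.0101 / 0.1131 = 0.0896 → 0.09
d₂ = d₁ − σ√T = 0.0896 − 0.1131 = -0.0236 → -0.02
e^(−rT) = e^(−0.024·0.5) = 0.9881
P = 243·0.9881·N(0.02) − 241·N(-0.09) = 243·0.9881·0.5080 − 241·0.4641 = 121.9750 − 111.8481 = 10.1269

£10.13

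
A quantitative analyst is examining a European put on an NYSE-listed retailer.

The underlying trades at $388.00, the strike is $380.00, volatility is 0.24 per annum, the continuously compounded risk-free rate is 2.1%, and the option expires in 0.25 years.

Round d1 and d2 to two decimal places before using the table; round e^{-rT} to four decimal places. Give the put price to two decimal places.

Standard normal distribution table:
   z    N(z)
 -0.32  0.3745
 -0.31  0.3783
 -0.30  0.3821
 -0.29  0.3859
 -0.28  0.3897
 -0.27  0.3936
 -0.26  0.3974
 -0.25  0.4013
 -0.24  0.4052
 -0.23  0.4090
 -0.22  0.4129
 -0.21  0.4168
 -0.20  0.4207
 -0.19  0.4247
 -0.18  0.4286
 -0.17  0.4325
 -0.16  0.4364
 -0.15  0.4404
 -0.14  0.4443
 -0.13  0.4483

$13.77

σ√T = 0.24·√0.25 = 0.1200
d₁ = [ln(388/380) + (0.021 + 0.24²/2)·0.25] / 0.1200 = [0.0208 + 0.0124] / 0.1200 = 0.2774 ⇒ 0.28
d₂ = d₁ − σ√T = 0.2774 − 0.1200 = 0.1574 ⇒ 0.16
e^(−rT) = e^(−0.021·0.25) = 0.9948
N(−d₂) = N(-0.16) = 0.4364;  N(−d₁) = N(-0.28) = 0.3897
P = 380·0.9948·0.4364 − 388·0.3897 = 164.9697 − 151.2036 = 13.7661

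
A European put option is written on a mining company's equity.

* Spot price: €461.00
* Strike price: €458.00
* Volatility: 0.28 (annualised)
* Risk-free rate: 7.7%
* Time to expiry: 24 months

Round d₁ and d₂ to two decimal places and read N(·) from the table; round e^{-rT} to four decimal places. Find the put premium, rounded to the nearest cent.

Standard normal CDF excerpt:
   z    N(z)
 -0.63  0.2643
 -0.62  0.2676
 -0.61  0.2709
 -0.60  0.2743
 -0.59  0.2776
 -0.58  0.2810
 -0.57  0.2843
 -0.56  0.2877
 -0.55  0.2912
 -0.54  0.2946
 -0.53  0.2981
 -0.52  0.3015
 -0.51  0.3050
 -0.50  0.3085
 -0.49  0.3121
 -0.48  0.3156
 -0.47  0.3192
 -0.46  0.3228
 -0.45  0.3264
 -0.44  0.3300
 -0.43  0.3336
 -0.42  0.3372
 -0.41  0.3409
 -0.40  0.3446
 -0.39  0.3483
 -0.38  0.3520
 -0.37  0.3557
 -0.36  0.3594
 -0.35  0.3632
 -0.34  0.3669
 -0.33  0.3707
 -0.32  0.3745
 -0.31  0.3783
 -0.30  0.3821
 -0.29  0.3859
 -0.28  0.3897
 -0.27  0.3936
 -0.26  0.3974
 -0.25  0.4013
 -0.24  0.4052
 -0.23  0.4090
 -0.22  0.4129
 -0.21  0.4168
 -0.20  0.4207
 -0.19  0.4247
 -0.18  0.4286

σ√T = 0.28 × 1.4142 = 0.3960
ln(S/K) + (r + σ²/2)T = ln(461/458) + (0.077 + 0.28²/2)·2 = 0.0065 + 0.2324 = 0.2389
d₁ = 0.2389 / 0.3960 = 0.6034 → 0.60
d₂ = d₁ − σ√T = 0.6034 − 0.3960 = 0.2074 → 0.21
e^(−rT) = e^(−0.077·2) = 0.8573
N(−d₂) = N(-0.21) = 0.4168;  N(−d₁) = N(-0.60) = 0.2743
P = 458·0.8573·0.4168 − 461·0.2743 = 163.6538 − 126.4523 = 37.2015

€37.20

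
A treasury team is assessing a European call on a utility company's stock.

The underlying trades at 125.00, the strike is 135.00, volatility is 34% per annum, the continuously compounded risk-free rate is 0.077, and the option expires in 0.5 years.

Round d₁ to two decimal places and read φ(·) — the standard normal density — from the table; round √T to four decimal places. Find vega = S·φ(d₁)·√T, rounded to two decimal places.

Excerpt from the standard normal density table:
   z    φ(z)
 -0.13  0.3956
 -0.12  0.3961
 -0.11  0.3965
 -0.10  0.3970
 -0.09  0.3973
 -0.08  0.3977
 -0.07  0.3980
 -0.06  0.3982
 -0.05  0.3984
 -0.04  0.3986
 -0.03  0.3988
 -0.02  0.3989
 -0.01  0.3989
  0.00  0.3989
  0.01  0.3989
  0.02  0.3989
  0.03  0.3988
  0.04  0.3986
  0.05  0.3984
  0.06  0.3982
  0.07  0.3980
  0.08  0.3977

σ√T = 0.34·√0.5 = 0.2404
ln(S/K) + (r + σ²/2)T = ln(125/135) + (0.077 + 0.34²/2)·0.5 = -0.0770 + 0.0674 = -0.0096
d₁ = -0.0096 / 0.2404 = -0.0398 ≈ -0.04
√T = √0.5 = 0.7071
φ(d₁) = φ(-0.04) = 0.3986
vega = S·φ(d₁)·√T = 125·0.3986·0.7071 = 35.2313

35.23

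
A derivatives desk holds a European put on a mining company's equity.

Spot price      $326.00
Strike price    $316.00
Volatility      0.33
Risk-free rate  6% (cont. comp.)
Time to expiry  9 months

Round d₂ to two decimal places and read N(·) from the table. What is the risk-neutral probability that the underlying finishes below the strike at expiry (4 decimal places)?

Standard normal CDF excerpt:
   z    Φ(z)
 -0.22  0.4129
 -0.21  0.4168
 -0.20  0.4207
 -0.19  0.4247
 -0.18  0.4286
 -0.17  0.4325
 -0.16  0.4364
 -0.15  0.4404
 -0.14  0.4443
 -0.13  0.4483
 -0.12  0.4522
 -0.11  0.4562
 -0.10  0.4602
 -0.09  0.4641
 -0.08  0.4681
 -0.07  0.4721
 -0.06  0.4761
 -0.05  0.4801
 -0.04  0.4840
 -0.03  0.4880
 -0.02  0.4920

0.4522

T = 0.75;  σ√T = 0.2858
ln(S/K) + (r + σ²/2)T = ln(326/316) + (0.06 + 0.33²/2)·0.75 = 0.0312 + 0.0858 = 0.1170
d₁ = 0.1170 / 0.2858 = 0.4094 ≈ 0.41
d₂ = d₁ − σ√T = 0.4094 − 0.2858 = 0.1236 ≈ 0.12
Risk-neutral Pr[S_T < K] = N(−d₂) = N(-0.12) = 0.4522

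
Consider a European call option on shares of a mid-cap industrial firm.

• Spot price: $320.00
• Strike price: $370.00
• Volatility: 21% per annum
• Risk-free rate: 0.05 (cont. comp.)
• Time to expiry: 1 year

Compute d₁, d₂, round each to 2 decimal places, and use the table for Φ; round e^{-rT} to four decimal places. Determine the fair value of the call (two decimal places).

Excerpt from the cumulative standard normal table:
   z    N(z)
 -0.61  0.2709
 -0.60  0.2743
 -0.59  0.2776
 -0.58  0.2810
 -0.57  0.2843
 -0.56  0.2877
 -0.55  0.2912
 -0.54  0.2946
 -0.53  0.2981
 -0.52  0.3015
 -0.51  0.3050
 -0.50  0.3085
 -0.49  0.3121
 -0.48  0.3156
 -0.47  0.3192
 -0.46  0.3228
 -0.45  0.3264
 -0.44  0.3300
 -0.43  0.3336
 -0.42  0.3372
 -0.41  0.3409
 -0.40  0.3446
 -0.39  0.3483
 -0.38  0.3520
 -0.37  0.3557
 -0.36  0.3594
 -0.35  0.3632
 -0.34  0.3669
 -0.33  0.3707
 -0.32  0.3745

T = 1;  σ√T = 0.2100
d₁ = [ln(320/370) + (0.05 + 0.21²/2)·1] / 0.2100 = [-0.1452 + 0.0721] / 0.2100 = -0.3482 ⇒ -0.35
d₂ = d₁ − σ√T = -0.3482 − 0.2100 = -0.5582 ⇒ -0.56
e^(−rT) = e^(−0.05·1) = 0.9512
N(d₁) = N(-0.35) = 0.3632;  N(d₂) = N(-0.56) = 0.2877
C = 320·0.3632 − 370·0.9512·0.2877 = 116.2240 − 101.2543 = 14.9697

$14.97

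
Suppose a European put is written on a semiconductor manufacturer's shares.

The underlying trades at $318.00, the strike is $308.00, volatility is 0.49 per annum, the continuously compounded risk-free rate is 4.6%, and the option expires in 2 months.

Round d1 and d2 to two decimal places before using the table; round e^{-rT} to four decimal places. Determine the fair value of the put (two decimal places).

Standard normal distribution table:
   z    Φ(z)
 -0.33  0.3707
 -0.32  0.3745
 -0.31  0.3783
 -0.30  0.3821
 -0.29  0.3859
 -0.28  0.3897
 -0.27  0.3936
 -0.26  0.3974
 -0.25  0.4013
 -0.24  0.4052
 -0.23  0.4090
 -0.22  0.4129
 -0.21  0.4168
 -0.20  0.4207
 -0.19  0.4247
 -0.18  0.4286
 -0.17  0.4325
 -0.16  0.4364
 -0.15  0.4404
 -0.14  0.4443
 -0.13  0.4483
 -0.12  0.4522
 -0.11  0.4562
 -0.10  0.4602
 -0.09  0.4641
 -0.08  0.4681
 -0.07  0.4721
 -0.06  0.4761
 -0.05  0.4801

σ√T = 0.49 × 0.4082 = 0.2000
d₁ = [ln(318/308) + (0.046 + 0.49²/2)·0.1667] / 0.2000 = [0.0320 + 0.0277] / 0.2000 = 0.2981 ⇒ 0.30
d₂ = d₁ − σ√T = 0.2981 − 0.2000 = 0.0980 ⇒ 0.10
exp(−rT) = exp(−0.046·0.1667) = 0.9924
N(−d₂) = N(-0.10) = 0.4602;  N(−d₁) = N(-0.30) = 0.3821
P = 308·0.9924·0.4602 − 318·0.3821 = 140.6644 − 121.5078 = 19.1566

$19.16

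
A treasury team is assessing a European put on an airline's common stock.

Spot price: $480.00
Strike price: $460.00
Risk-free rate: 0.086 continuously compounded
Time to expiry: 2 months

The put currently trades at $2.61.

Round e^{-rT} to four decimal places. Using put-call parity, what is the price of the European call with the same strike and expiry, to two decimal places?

e^(−rT) = e^(−0.086·0.1667) = 0.9858
Put-call parity: C − P = S − K·e^(−rT) = 480 − 460·0.9858 = 480 − 453.4680 = 26.5320
C = P + (C − P) = 2.61 + (26.5320) = 29.1420

$29.14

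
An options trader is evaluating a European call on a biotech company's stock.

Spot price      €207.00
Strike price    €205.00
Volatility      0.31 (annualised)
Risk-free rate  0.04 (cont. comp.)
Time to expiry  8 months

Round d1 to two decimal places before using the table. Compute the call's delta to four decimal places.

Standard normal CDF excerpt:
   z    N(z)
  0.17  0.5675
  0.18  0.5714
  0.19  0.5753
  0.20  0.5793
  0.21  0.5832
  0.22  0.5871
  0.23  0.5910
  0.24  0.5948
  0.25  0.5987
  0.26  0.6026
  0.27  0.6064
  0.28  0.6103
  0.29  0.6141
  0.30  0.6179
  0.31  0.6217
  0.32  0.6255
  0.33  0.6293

0.6064

σ√T = 0.31·√0.6667 = 0.2531
d₁ = [ln(207/205) + (0.04 + 0.31²/2)·0.6667] / 0.2531 = [0.0097 + 0.0587] / 0.2531 = 0.2703 ⇒ 0.27
N(d₁) = N(0.27) = 0.6064
Δ_call = N(d₁) = 0.6064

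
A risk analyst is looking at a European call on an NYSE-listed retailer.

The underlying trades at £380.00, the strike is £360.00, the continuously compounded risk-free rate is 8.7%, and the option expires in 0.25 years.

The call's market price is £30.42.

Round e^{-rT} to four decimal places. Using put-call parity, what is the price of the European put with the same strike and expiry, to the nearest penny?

£2.68

e^(−rT) = e^(−0.087·0.25) = 0.9785
Put-call parity: C − P = S − K·e^(−rT) = 380 − 360·0.9785 = 380 − 352.2600 = 27.7400
P = C − (C − P) = 30.42 − (27.7400) = 2.6800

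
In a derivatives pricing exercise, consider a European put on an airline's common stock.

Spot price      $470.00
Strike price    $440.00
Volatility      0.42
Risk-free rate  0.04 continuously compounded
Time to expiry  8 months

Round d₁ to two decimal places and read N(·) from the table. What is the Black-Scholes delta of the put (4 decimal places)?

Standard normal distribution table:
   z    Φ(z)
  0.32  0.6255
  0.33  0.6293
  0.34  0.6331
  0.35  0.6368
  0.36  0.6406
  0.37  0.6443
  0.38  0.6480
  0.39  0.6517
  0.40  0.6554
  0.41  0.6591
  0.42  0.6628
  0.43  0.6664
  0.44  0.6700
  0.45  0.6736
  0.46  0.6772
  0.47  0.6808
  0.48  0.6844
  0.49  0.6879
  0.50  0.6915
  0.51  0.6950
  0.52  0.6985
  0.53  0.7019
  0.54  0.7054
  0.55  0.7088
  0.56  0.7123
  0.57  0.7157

σ√T = 0.42·√0.6667 = 0.3429
d₁ = [ln(470/440) + (0.04 + 0.42²/2)·0.6667] / 0.3429 = [0.0660 + 0.0855] / 0.3429 = 0.4416 which rounds to 0.44
N(d₁) = N(0.44) = 0.6700
Δ_put = N(d₁) − 1 = 0.6700 − 1 = -0.3300

-0.3300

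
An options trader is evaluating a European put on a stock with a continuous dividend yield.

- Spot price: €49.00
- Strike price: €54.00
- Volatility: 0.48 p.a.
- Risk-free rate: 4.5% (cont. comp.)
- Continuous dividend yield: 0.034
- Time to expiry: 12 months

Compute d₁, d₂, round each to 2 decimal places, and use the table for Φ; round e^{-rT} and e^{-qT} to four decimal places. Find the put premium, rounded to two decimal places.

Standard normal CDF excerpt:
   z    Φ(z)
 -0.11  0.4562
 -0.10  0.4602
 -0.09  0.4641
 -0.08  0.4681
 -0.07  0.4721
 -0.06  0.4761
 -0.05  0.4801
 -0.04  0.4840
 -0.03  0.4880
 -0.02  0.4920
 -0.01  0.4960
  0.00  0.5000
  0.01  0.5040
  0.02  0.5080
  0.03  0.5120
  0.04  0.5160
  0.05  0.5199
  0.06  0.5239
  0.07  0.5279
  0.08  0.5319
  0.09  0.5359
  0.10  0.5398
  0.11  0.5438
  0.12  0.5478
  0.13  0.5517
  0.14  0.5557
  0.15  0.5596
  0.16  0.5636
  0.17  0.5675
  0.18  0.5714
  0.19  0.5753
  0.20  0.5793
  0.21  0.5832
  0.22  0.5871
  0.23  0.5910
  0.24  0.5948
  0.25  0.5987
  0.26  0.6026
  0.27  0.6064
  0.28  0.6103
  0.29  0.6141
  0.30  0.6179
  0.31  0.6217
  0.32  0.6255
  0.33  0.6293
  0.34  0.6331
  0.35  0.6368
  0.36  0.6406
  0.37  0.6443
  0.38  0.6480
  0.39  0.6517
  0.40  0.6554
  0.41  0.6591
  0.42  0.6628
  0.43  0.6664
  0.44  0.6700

€11.67

σ√T = 0.48 × 1.0000 = 0.4800
d₁ = [ln(49/54) + (0.045 − 0.034 + 0.48²/2)·1] / 0.4800 = [-0.0972 + 0.1262] / 0.4800 = 0.0605 → 0.06
d₂ = d₁ − σ√T = 0.0605 − 0.4800 = -0.4195 → -0.42
e^(−qT) = e^(−0.034·1) = 0.9666;  e^(−rT) = e^(−0.045·1) = 0.9560
N(−d₂) = N(0.42) = 0.6628;  N(−d₁) = N(-0.06) = 0.4761
P = 54·0.9560·0.6628 − 49·0.9666·0.4761 = 34.2164 − 22.5497 = 11.6667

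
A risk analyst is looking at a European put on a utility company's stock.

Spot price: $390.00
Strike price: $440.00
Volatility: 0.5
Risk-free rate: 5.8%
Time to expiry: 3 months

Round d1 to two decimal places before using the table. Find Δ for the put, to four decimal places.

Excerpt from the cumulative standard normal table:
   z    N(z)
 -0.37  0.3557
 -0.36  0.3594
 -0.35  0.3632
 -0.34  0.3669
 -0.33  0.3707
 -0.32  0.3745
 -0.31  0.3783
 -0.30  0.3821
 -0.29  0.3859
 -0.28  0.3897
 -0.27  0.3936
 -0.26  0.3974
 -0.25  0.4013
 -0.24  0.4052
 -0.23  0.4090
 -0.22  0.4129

-0.6179

T = 0.25;  σ√T = 0.2500
ln(S/K) + (r + σ²/2)T = ln(390/440) + (0.058 + 0.5²/2)·0.25 = -0.1206 + 0.0457 = -0.0749
d₁ = -0.0749 / 0.2500 = -0.2995 → -0.30
N(d₁) = N(-0.30) = 0.3821
Δ_put = N(d₁) − 1 = 0.3821 − 1 = -0.6179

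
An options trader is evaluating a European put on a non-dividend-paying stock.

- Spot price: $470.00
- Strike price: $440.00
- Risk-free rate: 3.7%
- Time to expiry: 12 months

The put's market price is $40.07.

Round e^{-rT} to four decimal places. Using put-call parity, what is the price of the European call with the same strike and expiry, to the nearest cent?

$86.04

exp(−rT) = exp(−0.037·1) = 0.9637
Put-call parity: C − P = S − K·e^(−rT) = 470 − 440·0.9637 = 470 − 424.0280 = 45.9720
C = P + (C − P) = 40.07 + (45.9720) = 86.0420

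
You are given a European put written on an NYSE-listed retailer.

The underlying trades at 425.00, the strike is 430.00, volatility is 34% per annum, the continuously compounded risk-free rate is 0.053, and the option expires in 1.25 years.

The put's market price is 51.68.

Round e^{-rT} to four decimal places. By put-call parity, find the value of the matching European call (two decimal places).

exp(−rT) = exp(−0.053·1.25) = 0.9359
Put-call parity: C − P = S − K·e^(−rT) = 425 − 430·0.9359 = 425 − 402.4370 = 22.5630
C = P + (C − P) = 51.68 + (22.5630) = 74.2430

74.24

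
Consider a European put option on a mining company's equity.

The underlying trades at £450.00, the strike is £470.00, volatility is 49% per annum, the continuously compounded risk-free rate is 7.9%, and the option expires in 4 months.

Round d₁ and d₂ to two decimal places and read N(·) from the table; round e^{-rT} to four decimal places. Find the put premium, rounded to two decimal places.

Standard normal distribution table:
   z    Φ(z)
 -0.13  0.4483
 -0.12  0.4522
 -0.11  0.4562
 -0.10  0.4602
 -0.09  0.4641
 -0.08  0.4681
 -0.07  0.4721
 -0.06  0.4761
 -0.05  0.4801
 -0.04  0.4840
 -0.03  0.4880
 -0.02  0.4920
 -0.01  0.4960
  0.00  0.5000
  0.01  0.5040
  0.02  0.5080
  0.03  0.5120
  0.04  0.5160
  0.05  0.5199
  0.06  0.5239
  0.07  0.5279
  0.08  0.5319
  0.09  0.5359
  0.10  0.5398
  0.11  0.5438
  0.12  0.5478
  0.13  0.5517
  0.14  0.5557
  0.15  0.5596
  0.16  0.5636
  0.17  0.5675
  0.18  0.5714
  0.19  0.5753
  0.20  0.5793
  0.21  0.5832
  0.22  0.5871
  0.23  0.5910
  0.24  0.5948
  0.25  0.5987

σ√T = 0.49 × 0.5774 = 0.2829
d₁ = [ln(450/470) + (0.079 + 0.49²/2)·0.3333] / 0.2829 = [-0.0435 + 0.0663] / 0.2829 = 0.0808 → 0.08
d₂ = d₁ − σ√T = 0.0808 − 0.2829 = -0.2021 → -0.20
e^(−rT) = e^(−0.079·0.3333) = 0.9740
N(−d₂) = N(0.20) = 0.5793;  N(−d₁) = N(-0.08) = 0.4681
P = 470·0.9740·0.5793 − 450·0.4681 = 265.1920 − 210.6450 = 54.5470

£54.55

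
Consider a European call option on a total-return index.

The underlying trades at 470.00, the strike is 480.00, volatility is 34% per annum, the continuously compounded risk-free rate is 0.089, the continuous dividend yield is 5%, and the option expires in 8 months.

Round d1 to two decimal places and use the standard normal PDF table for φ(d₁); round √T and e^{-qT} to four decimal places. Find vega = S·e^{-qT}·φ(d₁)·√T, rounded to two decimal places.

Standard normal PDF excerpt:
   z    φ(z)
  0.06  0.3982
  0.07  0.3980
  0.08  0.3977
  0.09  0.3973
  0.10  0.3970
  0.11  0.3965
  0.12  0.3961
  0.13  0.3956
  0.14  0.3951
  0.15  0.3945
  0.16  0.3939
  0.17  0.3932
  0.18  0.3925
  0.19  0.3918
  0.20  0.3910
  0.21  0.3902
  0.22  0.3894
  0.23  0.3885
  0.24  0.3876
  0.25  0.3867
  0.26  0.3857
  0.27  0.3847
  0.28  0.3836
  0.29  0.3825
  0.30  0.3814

146.20

T = 0.6667;  σ√T = 0.2776
d₁ = [ln(470/480) + (0.089 − 0.05 + ½·0.34²)·0.6667] / (σ√T) = (-0.0211 + 0.0645) / 0.2776 = 0.1566 → 0.16
√T = √0.6667 = 0.8165
φ(d₁) = φ(0.16) = 0.3939
exp(−qT) = exp(−0.05·0.6667) = 0.9672
vega = S·exp(−qT)·φ(d₁)·√T = 470·0.9672·0.3939·0.8165 = 146.2030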